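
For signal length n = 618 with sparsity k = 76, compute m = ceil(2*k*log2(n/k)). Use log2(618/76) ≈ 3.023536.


log2(n/k) = log2(618/76) ≈ 3.023536.
2*k*log2(n/k) ≈ 2*76*3.023536 = 459.577472.
m = ceil(459.577472) = 460.

460


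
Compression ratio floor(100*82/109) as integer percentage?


100*m/n = 100*82/109 ≈ 75.2294.
floor = 75.

75


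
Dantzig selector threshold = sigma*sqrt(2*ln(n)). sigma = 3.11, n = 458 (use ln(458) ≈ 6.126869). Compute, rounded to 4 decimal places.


ln(458) ≈ 6.126869.
2*ln(n) ≈ 12.253738.
sqrt(2*ln(n)) ≈ sqrt(12.253738) ≈ 3.500534.
threshold ≈ 3.11*3.500534 = 10.88666074 ≈ 10.8867.

10.8867


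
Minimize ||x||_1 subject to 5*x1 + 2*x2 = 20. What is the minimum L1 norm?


Axis intercepts:
  x1 = 4, x2 = 0: L1 = 4
  x1 = 0, x2 = 10: L1 = 10
x* = (4, 0)
||x*||_1 = 4.

4


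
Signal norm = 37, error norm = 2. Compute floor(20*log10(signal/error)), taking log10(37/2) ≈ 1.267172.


||x||/||e|| = 37/2.
log10(37/2) ≈ 1.267172.
20*log10(||x||/||e||) ≈ 20*1.267172 = 25.34344.
floor(25.34344) = 25.

25


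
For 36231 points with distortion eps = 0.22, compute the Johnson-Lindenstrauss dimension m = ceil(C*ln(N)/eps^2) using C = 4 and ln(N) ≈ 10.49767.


ln(36231) ≈ 10.49767.
eps^2 = 0.22^2 = 0.0484.
C*ln(N)/eps^2 ≈ 4*10.49767/0.0484 ≈ 867.576.
m = ceil(867.576) = 868.

868


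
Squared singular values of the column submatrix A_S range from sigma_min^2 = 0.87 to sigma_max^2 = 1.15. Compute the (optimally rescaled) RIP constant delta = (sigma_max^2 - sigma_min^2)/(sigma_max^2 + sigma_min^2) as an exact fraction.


lambda_max - lambda_min = 1.15 - 0.87 = 0.28.
lambda_max + lambda_min = 1.15 + 0.87 = 2.02.
delta = 0.28/2.02 = 28/202 = 14/101.

14/101


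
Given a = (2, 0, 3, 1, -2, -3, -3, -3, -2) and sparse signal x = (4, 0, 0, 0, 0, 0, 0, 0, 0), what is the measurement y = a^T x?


Non-zero terms: ['2*4']
Products: [8]
y = sum = 8.

8


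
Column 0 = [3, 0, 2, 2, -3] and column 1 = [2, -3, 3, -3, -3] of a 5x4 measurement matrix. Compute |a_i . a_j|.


Inner product: 3*2 + 0*-3 + 2*3 + 2*-3 + -3*-3
Products: [6, 0, 6, -6, 9]
Sum = 15.
|dot| = 15.

15


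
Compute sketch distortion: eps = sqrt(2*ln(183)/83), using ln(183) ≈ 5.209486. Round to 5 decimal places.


ln(183) ≈ 5.209486.
2*ln(N)/m ≈ 2*5.209486/83 ≈ 0.12552978.
eps = sqrt(0.12552978) ≈ 0.3543018 ≈ 0.35430.

0.35430


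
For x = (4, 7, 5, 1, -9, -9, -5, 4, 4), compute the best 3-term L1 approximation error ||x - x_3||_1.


Sorted |x_i| descending: [9, 9, 7, 5, 5, 4, 4, 4, 1]
Keep top 3: [9, 9, 7]
Tail entries: [5, 5, 4, 4, 4, 1]
L1 error = sum of tail = 23.

23


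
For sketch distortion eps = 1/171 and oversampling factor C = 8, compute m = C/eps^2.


1/eps = 171.
(1/eps)^2 = 29241.
m = 8*29241 = 233928.

233928


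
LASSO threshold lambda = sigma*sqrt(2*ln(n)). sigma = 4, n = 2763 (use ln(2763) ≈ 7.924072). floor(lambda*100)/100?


ln(2763) ≈ 7.924072.
2*ln(n) ≈ 15.848144.
sqrt(2*ln(n)) ≈ sqrt(15.848144) ≈ 3.980973.
lambda ≈ 4*3.980973 = 15.923892.
floor(lambda*100)/100 = 15.92.

15.92


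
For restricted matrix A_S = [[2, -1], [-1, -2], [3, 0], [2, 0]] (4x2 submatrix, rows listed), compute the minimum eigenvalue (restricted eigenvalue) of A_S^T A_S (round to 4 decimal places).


A_S^T A_S = [[18, 0], [0, 5]].
trace = 23.
det = 90.
disc = trace^2 - 4*det = 529 - 4*90 = 169.
sqrt(169) = 13.
lam_min = (23 - 13)/2 = 5 = 5.0000.

5.0000


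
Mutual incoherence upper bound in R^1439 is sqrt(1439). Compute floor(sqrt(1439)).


37^2 = 1369 <= 1439 < 1444 = 38^2, so 37 <= sqrt(1439) < 38.
floor(sqrt(1439)) = 37.

37


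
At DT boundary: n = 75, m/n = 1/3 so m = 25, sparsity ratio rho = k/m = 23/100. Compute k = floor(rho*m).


m = 1/3*75 = 25.
rho = 23/100.
rho*m = 23/100*25 = 5.75.
k = floor(5.75) = 5.

5


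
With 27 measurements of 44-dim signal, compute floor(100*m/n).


100*m/n = 100*27/44 ≈ 61.3636.
floor = 61.

61


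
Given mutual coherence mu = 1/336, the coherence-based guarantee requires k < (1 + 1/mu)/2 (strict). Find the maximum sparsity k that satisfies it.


1/mu = 336.
1 + 1/mu = 337.
(1 + 1/mu)/2 = 168.5 is not an integer, so k_max = floor(168.5) = 168.

168


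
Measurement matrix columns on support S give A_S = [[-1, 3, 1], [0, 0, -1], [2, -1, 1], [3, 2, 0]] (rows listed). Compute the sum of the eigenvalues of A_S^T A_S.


Sum of eigenvalues of A_S^T A_S = trace(A_S^T A_S) = sum of squared column norms of A_S.
A_S^T A_S diagonal: [14, 14, 3].
trace = 14 + 14 + 3 = 31.

31


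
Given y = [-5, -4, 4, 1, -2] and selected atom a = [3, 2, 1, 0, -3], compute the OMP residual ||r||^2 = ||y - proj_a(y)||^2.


a^T a = 23.
a^T y = -13.
coeff = -13/23 = -13/23.
||r||^2 = 1257/23.

1257/23


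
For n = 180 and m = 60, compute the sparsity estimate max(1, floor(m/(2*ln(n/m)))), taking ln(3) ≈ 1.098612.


n/m = 180/60 = 3.
ln(n/m) ≈ 1.098612.
2*ln(n/m) ≈ 2.197224.
m/(2*ln(n/m)) ≈ 60/2.197224 ≈ 27.3072.
floor = 27.
k_max = max(1, 27) = 27.

27


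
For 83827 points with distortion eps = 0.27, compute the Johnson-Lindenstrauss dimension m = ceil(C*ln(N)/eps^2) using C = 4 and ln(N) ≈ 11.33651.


ln(83827) ≈ 11.33651.
eps^2 = 0.27^2 = 0.0729.
C*ln(N)/eps^2 ≈ 4*11.33651/0.0729 ≈ 622.0307.
m = ceil(622.0307) = 623.

623


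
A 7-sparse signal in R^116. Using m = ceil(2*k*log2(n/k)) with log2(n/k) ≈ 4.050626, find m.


log2(n/k) = log2(116/7) ≈ 4.050626.
2*k*log2(n/k) ≈ 2*7*4.050626 = 56.708764.
m = ceil(56.708764) = 57.

57


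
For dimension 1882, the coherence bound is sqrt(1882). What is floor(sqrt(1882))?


43^2 = 1849 <= 1882 < 1936 = 44^2, so 43 <= sqrt(1882) < 44.
floor(sqrt(1882)) = 43.

43


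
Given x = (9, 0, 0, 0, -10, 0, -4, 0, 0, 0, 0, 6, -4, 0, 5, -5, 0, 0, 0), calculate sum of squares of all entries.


Non-zero entries: [(0, 9), (4, -10), (6, -4), (11, 6), (12, -4), (14, 5), (15, -5)]
Squares: [81, 100, 16, 36, 16, 25, 25]
||x||_2^2 = sum = 299.

299


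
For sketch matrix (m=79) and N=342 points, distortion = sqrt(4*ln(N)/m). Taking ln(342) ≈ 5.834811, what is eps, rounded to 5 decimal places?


ln(342) ≈ 5.834811.
4*ln(N)/m ≈ 4*5.834811/79 ≈ 0.29543347.
eps = sqrt(0.29543347) ≈ 0.5435379 ≈ 0.54354.

0.54354


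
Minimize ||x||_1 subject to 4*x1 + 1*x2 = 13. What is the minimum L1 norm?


Axis intercepts:
  x1 = 13/4, x2 = 0: L1 = 13/4
  x1 = 0, x2 = 13: L1 = 13
x* = (13/4, 0)
||x*||_1 = 13/4.

13/4


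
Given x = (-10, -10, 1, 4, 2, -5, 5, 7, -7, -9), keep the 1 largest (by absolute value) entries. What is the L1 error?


Sorted |x_i| descending: [10, 10, 9, 7, 7, 5, 5, 4, 2, 1]
Keep top 1: [10]
Tail entries: [10, 9, 7, 7, 5, 5, 4, 2, 1]
L1 error = sum of tail = 50.

50


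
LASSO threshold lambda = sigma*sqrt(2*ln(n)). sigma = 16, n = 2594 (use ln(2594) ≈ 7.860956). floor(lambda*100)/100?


ln(2594) ≈ 7.860956.
2*ln(n) ≈ 15.721912.
sqrt(2*ln(n)) ≈ sqrt(15.721912) ≈ 3.965087.
lambda ≈ 16*3.965087 = 63.441392.
floor(lambda*100)/100 = 63.44.

63.44


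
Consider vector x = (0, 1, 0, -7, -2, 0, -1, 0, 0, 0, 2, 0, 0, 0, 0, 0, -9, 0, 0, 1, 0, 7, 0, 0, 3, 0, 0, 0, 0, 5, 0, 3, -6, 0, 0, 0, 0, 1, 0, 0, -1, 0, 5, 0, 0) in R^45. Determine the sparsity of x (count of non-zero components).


Non-zero positions: [1, 3, 4, 6, 10, 16, 19, 21, 24, 29, 31, 32, 37, 40, 42].
Sparsity = 15.

15


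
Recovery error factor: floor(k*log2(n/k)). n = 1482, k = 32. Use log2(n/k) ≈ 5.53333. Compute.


log2(n/k) = log2(1482/32) ≈ 5.53333.
k*log2(n/k) ≈ 32*5.53333 = 177.06656.
floor(177.06656) = 177.

177


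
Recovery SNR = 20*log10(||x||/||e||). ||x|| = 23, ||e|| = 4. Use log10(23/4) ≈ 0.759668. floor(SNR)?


||x||/||e|| = 23/4.
log10(23/4) ≈ 0.759668.
20*log10(||x||/||e||) ≈ 20*0.759668 = 15.19336.
floor(15.19336) = 15.

15


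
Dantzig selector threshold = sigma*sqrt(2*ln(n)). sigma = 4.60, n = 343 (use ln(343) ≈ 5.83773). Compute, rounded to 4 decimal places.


ln(343) ≈ 5.83773.
2*ln(n) ≈ 11.67546.
sqrt(2*ln(n)) ≈ sqrt(11.67546) ≈ 3.416937.
threshold ≈ 4.60*3.416937 = 15.7179102 ≈ 15.7179.

15.7179


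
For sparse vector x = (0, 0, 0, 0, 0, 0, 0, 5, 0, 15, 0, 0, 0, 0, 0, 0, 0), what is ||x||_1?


Non-zero entries: [(7, 5), (9, 15)]
Absolute values: [5, 15]
||x||_1 = sum = 20.

20


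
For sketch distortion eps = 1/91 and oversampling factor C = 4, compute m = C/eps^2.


1/eps = 91.
(1/eps)^2 = 8281.
m = 4*8281 = 33124.

33124


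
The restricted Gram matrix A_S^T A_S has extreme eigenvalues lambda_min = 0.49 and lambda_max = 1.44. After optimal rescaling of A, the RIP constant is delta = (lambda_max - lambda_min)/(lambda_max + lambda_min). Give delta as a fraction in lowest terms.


lambda_max - lambda_min = 1.44 - 0.49 = 0.95.
lambda_max + lambda_min = 1.44 + 0.49 = 1.93.
delta = 0.95/1.93 = 95/193.

95/193


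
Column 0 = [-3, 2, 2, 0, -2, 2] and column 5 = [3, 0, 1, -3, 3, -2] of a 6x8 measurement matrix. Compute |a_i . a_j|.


Inner product: -3*3 + 2*0 + 2*1 + 0*-3 + -2*3 + 2*-2
Products: [-9, 0, 2, 0, -6, -4]
Sum = -17.
|dot| = 17.

17


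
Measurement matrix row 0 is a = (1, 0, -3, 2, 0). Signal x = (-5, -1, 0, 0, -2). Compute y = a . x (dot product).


Non-zero terms: ['1*-5', '0*-1', '0*-2']
Products: [-5, 0, 0]
y = sum = -5.

-5


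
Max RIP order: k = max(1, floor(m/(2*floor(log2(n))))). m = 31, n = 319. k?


floor(log2(319)) = 8.
2*8 = 16.
m/(2*floor(log2(n))) = 31/16 ≈ 1.9375.
floor = 1.
k = max(1, 1) = 1.

1


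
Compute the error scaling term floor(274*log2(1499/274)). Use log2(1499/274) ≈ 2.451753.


log2(n/k) = log2(1499/274) ≈ 2.451753.
k*log2(n/k) ≈ 274*2.451753 = 671.780322.
floor(671.780322) = 671.

671


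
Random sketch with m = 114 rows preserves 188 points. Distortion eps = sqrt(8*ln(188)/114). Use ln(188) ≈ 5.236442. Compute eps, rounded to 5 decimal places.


ln(188) ≈ 5.236442.
8*ln(N)/m ≈ 8*5.236442/114 ≈ 0.36746961.
eps = sqrt(0.36746961) ≈ 0.6061927 ≈ 0.60619.

0.60619


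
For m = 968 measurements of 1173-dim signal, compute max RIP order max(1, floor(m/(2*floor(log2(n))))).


floor(log2(1173)) = 10.
2*10 = 20.
m/(2*floor(log2(n))) = 968/20 ≈ 48.4.
floor = 48.
k = max(1, 48) = 48.

48


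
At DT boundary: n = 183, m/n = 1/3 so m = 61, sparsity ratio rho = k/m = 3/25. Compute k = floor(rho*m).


m = 1/3*183 = 61.
rho = 3/25.
rho*m = 3/25*61 = 7.32.
k = floor(7.32) = 7.

7


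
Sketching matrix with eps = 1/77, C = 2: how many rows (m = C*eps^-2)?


1/eps = 77.
(1/eps)^2 = 5929.
m = 2*5929 = 11858.

11858


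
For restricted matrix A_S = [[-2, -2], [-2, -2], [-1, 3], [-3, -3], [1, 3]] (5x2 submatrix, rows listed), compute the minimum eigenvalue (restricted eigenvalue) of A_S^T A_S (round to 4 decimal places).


A_S^T A_S = [[19, 17], [17, 35]].
trace = 54.
det = 376.
disc = trace^2 - 4*det = 2916 - 4*376 = 1412.
sqrt(1412) ≈ 37.576588.
lam_min = (54 - sqrt(1412))/2 ≈ (54 - 37.576588)/2 = 8.211706 ≈ 8.2117.

8.2117


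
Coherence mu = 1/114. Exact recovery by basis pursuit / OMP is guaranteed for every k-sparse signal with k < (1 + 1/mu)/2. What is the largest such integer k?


1/mu = 114.
1 + 1/mu = 115.
(1 + 1/mu)/2 = 57.5 is not an integer, so k_max = floor(57.5) = 57.

57


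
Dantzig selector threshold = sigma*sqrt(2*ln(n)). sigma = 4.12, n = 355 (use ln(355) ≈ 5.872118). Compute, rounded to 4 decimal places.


ln(355) ≈ 5.872118.
2*ln(n) ≈ 11.744236.
sqrt(2*ln(n)) ≈ sqrt(11.744236) ≈ 3.426986.
threshold ≈ 4.12*3.426986 = 14.11918232 ≈ 14.1192.

14.1192


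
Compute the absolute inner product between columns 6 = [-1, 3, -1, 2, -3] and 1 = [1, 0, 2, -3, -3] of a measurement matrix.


Inner product: -1*1 + 3*0 + -1*2 + 2*-3 + -3*-3
Products: [-1, 0, -2, -6, 9]
Sum = 0.
|dot| = 0.

0


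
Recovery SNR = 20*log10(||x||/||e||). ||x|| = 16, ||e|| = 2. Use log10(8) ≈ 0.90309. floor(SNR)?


||x||/||e|| = 16/2 = 8.
log10(8) ≈ 0.90309.
20*log10(||x||/||e||) ≈ 20*0.90309 = 18.0618.
floor(18.0618) = 18.

18


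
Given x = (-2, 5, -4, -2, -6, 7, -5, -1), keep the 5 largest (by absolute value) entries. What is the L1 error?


Sorted |x_i| descending: [7, 6, 5, 5, 4, 2, 2, 1]
Keep top 5: [7, 6, 5, 5, 4]
Tail entries: [2, 2, 1]
L1 error = sum of tail = 5.

5


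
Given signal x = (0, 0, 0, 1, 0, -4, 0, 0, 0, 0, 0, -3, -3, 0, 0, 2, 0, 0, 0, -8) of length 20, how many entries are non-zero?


Non-zero positions: [3, 5, 11, 12, 15, 19].
Sparsity = 6.

6


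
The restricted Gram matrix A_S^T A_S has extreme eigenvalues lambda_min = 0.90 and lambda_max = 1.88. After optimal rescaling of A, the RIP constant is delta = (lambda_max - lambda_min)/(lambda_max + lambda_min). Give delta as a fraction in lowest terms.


lambda_max - lambda_min = 1.88 - 0.90 = 0.98.
lambda_max + lambda_min = 1.88 + 0.90 = 2.78.
delta = 0.98/2.78 = 98/278 = 49/139.

49/139


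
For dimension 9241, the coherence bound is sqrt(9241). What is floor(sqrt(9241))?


96^2 = 9216 <= 9241 < 9409 = 97^2, so 96 <= sqrt(9241) < 97.
floor(sqrt(9241)) = 96.

96


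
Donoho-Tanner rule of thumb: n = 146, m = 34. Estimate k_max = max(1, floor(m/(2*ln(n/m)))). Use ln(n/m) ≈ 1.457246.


n/m = 146/34 = 73/17.
ln(n/m) ≈ 1.457246.
2*ln(n/m) ≈ 2.914492.
m/(2*ln(n/m)) ≈ 34/2.914492 ≈ 11.6658.
floor = 11.
k_max = max(1, 11) = 11.

11


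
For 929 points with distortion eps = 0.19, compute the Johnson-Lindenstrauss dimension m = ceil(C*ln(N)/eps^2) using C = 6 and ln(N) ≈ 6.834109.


ln(929) ≈ 6.834109.
eps^2 = 0.19^2 = 0.0361.
C*ln(N)/eps^2 ≈ 6*6.834109/0.0361 ≈ 1135.863.
m = ceil(1135.863) = 1136.

1136


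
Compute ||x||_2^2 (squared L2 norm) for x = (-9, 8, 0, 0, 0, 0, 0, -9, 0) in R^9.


Non-zero entries: [(0, -9), (1, 8), (7, -9)]
Squares: [81, 64, 81]
||x||_2^2 = sum = 226.

226


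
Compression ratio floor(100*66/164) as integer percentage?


100*m/n = 100*66/164 ≈ 40.2439.
floor = 40.

40


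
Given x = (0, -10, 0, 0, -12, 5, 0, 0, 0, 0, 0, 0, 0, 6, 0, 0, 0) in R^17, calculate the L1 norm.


Non-zero entries: [(1, -10), (4, -12), (5, 5), (13, 6)]
Absolute values: [10, 12, 5, 6]
||x||_1 = sum = 33.

33


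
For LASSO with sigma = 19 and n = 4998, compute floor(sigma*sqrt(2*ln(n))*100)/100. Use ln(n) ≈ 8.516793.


ln(4998) ≈ 8.516793.
2*ln(n) ≈ 17.033586.
sqrt(2*ln(n)) ≈ sqrt(17.033586) ≈ 4.127177.
lambda ≈ 19*4.127177 = 78.416363.
floor(lambda*100)/100 = 78.41.

78.41


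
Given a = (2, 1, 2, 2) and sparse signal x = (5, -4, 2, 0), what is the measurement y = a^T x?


Non-zero terms: ['2*5', '1*-4', '2*2']
Products: [10, -4, 4]
y = sum = 10.

10


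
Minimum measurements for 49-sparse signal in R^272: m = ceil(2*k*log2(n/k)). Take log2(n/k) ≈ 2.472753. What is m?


log2(n/k) = log2(272/49) ≈ 2.472753.
2*k*log2(n/k) ≈ 2*49*2.472753 = 242.329794.
m = ceil(242.329794) = 243.

243


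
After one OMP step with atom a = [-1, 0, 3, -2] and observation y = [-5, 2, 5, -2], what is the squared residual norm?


a^T a = 14.
a^T y = 24.
coeff = 24/14 = 12/7.
||r||^2 = 118/7.

118/7


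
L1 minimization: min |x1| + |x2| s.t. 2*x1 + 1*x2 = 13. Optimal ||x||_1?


Axis intercepts:
  x1 = 13/2, x2 = 0: L1 = 13/2
  x1 = 0, x2 = 13: L1 = 13
x* = (13/2, 0)
||x*||_1 = 13/2.

13/2


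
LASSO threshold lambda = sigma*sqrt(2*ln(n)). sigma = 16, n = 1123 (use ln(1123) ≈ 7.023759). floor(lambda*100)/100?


ln(1123) ≈ 7.023759.
2*ln(n) ≈ 14.047518.
sqrt(2*ln(n)) ≈ sqrt(14.047518) ≈ 3.748002.
lambda ≈ 16*3.748002 = 59.968032.
floor(lambda*100)/100 = 59.96.

59.96


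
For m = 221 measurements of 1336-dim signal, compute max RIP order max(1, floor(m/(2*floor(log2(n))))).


floor(log2(1336)) = 10.
2*10 = 20.
m/(2*floor(log2(n))) = 221/20 ≈ 11.05.
floor = 11.
k = max(1, 11) = 11.

11


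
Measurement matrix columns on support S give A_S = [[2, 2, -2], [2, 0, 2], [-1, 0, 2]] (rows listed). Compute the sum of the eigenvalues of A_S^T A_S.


Sum of eigenvalues of A_S^T A_S = trace(A_S^T A_S) = sum of squared column norms of A_S.
A_S^T A_S diagonal: [9, 4, 12].
trace = 9 + 4 + 12 = 25.

25


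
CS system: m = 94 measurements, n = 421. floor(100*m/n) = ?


100*m/n = 100*94/421 ≈ 22.3278.
floor = 22.

22


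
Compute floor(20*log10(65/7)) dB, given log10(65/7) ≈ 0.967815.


||x||/||e|| = 65/7.
log10(65/7) ≈ 0.967815.
20*log10(||x||/||e||) ≈ 20*0.967815 = 19.3563.
floor(19.3563) = 19.

19


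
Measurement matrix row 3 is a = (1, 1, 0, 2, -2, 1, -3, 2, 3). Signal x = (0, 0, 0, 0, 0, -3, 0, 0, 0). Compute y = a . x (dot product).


Non-zero terms: ['1*-3']
Products: [-3]
y = sum = -3.

-3


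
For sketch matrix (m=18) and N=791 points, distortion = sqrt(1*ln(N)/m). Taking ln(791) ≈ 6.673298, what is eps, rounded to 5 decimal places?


ln(791) ≈ 6.673298.
1*ln(N)/m ≈ 1*6.673298/18 ≈ 0.37073878.
eps = sqrt(0.37073878) ≈ 0.6088832 ≈ 0.60888.

0.60888


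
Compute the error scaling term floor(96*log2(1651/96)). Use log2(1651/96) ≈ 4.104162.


log2(n/k) = log2(1651/96) ≈ 4.104162.
k*log2(n/k) ≈ 96*4.104162 = 393.999552.
floor(393.999552) = 393.

393


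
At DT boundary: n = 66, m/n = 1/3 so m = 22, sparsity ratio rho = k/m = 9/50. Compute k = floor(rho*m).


m = 1/3*66 = 22.
rho = 9/50.
rho*m = 9/50*22 = 3.96.
k = floor(3.96) = 3.

3


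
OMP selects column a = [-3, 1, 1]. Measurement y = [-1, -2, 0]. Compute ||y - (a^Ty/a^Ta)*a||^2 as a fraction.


a^T a = 11.
a^T y = 1.
coeff = 1/11 = 1/11.
||r||^2 = 54/11.

54/11


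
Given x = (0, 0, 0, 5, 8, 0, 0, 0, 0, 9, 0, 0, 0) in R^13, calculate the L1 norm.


Non-zero entries: [(3, 5), (4, 8), (9, 9)]
Absolute values: [5, 8, 9]
||x||_1 = sum = 22.

22


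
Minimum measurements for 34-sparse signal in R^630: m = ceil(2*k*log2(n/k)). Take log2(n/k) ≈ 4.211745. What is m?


log2(n/k) = log2(630/34) ≈ 4.211745.
2*k*log2(n/k) ≈ 2*34*4.211745 = 286.39866.
m = ceil(286.39866) = 287.

287


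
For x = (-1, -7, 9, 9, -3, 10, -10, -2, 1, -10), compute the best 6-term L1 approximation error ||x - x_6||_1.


Sorted |x_i| descending: [10, 10, 10, 9, 9, 7, 3, 2, 1, 1]
Keep top 6: [10, 10, 10, 9, 9, 7]
Tail entries: [3, 2, 1, 1]
L1 error = sum of tail = 7.

7


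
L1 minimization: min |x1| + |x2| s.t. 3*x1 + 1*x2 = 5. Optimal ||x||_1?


Axis intercepts:
  x1 = 5/3, x2 = 0: L1 = 5/3
  x1 = 0, x2 = 5: L1 = 5
x* = (5/3, 0)
||x*||_1 = 5/3.

5/3


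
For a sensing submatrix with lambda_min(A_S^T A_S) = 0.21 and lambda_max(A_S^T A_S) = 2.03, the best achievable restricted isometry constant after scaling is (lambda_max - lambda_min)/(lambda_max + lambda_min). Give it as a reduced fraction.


lambda_max - lambda_min = 2.03 - 0.21 = 1.82.
lambda_max + lambda_min = 2.03 + 0.21 = 2.24.
delta = 1.82/2.24 = 182/224 = 13/16.

13/16


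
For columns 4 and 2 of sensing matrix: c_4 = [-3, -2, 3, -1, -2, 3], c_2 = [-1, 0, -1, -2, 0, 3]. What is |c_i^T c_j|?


Inner product: -3*-1 + -2*0 + 3*-1 + -1*-2 + -2*0 + 3*3
Products: [3, 0, -3, 2, 0, 9]
Sum = 11.
|dot| = 11.

11


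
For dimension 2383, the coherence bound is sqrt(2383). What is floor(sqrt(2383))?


48^2 = 2304 <= 2383 < 2401 = 49^2, so 48 <= sqrt(2383) < 49.
floor(sqrt(2383)) = 48.

48


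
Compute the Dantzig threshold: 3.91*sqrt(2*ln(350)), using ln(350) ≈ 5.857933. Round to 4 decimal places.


ln(350) ≈ 5.857933.
2*ln(n) ≈ 11.715866.
sqrt(2*ln(n)) ≈ sqrt(11.715866) ≈ 3.422845.
threshold ≈ 3.91*3.422845 = 13.38332395 ≈ 13.3833.

13.3833


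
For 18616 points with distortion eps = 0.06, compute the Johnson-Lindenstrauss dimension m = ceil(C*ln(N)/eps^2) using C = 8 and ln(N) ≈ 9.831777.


ln(18616) ≈ 9.831777.
eps^2 = 0.06^2 = 0.0036.
C*ln(N)/eps^2 ≈ 8*9.831777/0.0036 ≈ 21848.3933.
m = ceil(21848.3933) = 21849.

21849


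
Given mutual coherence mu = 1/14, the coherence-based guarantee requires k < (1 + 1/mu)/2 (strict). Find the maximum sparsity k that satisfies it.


1/mu = 14.
1 + 1/mu = 15.
(1 + 1/mu)/2 = 7.5 is not an integer, so k_max = floor(7.5) = 7.

7


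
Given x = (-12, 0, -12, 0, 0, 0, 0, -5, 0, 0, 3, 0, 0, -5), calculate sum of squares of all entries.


Non-zero entries: [(0, -12), (2, -12), (7, -5), (10, 3), (13, -5)]
Squares: [144, 144, 25, 9, 25]
||x||_2^2 = sum = 347.

347


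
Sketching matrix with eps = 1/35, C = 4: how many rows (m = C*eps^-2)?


1/eps = 35.
(1/eps)^2 = 1225.
m = 4*1225 = 4900.

4900


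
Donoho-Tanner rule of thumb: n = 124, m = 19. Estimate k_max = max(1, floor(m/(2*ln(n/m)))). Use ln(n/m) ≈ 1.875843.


n/m = 124/19.
ln(n/m) ≈ 1.875843.
2*ln(n/m) ≈ 3.751686.
m/(2*ln(n/m)) ≈ 19/3.751686 ≈ 5.0644.
floor = 5.
k_max = max(1, 5) = 5.

5


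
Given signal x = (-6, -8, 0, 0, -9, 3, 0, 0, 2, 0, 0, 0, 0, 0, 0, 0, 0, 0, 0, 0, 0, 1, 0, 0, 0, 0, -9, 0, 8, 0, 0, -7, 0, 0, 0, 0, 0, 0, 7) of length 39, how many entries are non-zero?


Non-zero positions: [0, 1, 4, 5, 8, 21, 26, 28, 31, 38].
Sparsity = 10.

10


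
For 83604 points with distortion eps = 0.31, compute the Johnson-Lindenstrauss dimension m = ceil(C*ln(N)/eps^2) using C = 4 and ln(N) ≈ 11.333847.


ln(83604) ≈ 11.333847.
eps^2 = 0.31^2 = 0.0961.
C*ln(N)/eps^2 ≈ 4*11.333847/0.0961 ≈ 471.7522.
m = ceil(471.7522) = 472.

472


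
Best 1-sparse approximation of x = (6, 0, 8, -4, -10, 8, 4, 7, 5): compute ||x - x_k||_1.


Sorted |x_i| descending: [10, 8, 8, 7, 6, 5, 4, 4, 0]
Keep top 1: [10]
Tail entries: [8, 8, 7, 6, 5, 4, 4, 0]
L1 error = sum of tail = 42.

42


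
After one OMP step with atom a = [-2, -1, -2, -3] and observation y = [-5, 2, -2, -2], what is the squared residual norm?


a^T a = 18.
a^T y = 18.
coeff = 18/18 = 1.
||r||^2 = 19.

19


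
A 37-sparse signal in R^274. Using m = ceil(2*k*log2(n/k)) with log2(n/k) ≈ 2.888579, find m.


log2(n/k) = log2(274/37) ≈ 2.888579.
2*k*log2(n/k) ≈ 2*37*2.888579 = 213.754846.
m = ceil(213.754846) = 214.

214


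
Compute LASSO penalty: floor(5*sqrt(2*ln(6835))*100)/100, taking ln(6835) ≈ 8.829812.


ln(6835) ≈ 8.829812.
2*ln(n) ≈ 17.659624.
sqrt(2*ln(n)) ≈ sqrt(17.659624) ≈ 4.202336.
lambda ≈ 5*4.202336 = 21.01168.
floor(lambda*100)/100 = 21.01.

21.01


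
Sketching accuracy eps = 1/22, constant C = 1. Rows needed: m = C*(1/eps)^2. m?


1/eps = 22.
(1/eps)^2 = 484.
m = 1*484 = 484.

484


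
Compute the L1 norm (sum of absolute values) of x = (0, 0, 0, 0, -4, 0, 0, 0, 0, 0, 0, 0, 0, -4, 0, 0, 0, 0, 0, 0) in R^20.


Non-zero entries: [(4, -4), (13, -4)]
Absolute values: [4, 4]
||x||_1 = sum = 8.

8


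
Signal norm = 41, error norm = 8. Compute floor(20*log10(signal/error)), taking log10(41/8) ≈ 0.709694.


||x||/||e|| = 41/8.
log10(41/8) ≈ 0.709694.
20*log10(||x||/||e||) ≈ 20*0.709694 = 14.19388.
floor(14.19388) = 14.

14


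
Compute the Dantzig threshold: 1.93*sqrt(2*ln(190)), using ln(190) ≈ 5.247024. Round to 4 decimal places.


ln(190) ≈ 5.247024.
2*ln(n) ≈ 10.494048.
sqrt(2*ln(n)) ≈ sqrt(10.494048) ≈ 3.239452.
threshold ≈ 1.93*3.239452 = 6.25214236 ≈ 6.2521.

6.2521


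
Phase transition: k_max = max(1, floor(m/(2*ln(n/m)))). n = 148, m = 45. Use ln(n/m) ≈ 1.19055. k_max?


n/m = 148/45.
ln(n/m) ≈ 1.19055.
2*ln(n/m) ≈ 2.3811.
m/(2*ln(n/m)) ≈ 45/2.3811 ≈ 18.8988.
floor = 18.
k_max = max(1, 18) = 18.

18


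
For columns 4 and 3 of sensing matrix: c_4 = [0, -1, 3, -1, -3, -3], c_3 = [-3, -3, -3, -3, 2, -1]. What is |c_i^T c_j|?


Inner product: 0*-3 + -1*-3 + 3*-3 + -1*-3 + -3*2 + -3*-1
Products: [0, 3, -9, 3, -6, 3]
Sum = -6.
|dot| = 6.

6


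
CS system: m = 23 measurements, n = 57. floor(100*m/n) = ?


100*m/n = 100*23/57 ≈ 40.3509.
floor = 40.

40


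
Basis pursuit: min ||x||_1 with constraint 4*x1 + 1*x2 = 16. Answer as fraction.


Axis intercepts:
  x1 = 4, x2 = 0: L1 = 4
  x1 = 0, x2 = 16: L1 = 16
x* = (4, 0)
||x*||_1 = 4.

4


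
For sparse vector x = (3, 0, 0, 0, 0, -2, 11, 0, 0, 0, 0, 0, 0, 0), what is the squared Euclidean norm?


Non-zero entries: [(0, 3), (5, -2), (6, 11)]
Squares: [9, 4, 121]
||x||_2^2 = sum = 134.

134


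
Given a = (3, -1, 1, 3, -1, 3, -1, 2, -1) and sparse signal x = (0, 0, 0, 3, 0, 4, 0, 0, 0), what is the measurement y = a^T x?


Non-zero terms: ['3*3', '3*4']
Products: [9, 12]
y = sum = 21.

21


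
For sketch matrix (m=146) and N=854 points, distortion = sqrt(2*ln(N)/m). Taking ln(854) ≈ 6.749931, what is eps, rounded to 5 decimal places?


ln(854) ≈ 6.749931.
2*ln(N)/m ≈ 2*6.749931/146 ≈ 0.09246481.
eps = sqrt(0.09246481) ≈ 0.3040803 ≈ 0.30408.

0.30408


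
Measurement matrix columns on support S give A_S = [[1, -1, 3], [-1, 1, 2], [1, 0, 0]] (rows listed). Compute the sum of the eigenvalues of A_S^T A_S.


Sum of eigenvalues of A_S^T A_S = trace(A_S^T A_S) = sum of squared column norms of A_S.
A_S^T A_S diagonal: [3, 2, 13].
trace = 3 + 2 + 13 = 18.

18


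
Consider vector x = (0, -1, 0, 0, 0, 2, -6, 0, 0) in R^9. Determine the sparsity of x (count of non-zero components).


Non-zero positions: [1, 5, 6].
Sparsity = 3.

3


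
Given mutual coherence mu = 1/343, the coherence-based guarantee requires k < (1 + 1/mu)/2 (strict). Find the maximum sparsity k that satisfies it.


1/mu = 343.
1 + 1/mu = 344.
(1 + 1/mu)/2 = 172 is an integer and the inequality is strict, so k_max = 172 - 1 = 171.

171


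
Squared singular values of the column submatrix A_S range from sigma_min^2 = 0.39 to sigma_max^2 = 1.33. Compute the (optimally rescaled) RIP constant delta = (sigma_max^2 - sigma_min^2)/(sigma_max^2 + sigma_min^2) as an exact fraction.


lambda_max - lambda_min = 1.33 - 0.39 = 0.94.
lambda_max + lambda_min = 1.33 + 0.39 = 1.72.
delta = 0.94/1.72 = 94/172 = 47/86.

47/86


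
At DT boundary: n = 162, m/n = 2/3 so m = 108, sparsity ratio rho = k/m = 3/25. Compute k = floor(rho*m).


m = 2/3*162 = 108.
rho = 3/25.
rho*m = 3/25*108 = 12.96.
k = floor(12.96) = 12.

12


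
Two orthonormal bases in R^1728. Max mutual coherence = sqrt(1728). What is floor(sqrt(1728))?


41^2 = 1681 <= 1728 < 1764 = 42^2, so 41 <= sqrt(1728) < 42.
floor(sqrt(1728)) = 41.

41


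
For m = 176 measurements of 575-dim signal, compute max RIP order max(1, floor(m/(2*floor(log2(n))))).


floor(log2(575)) = 9.
2*9 = 18.
m/(2*floor(log2(n))) = 176/18 ≈ 9.7778.
floor = 9.
k = max(1, 9) = 9.

9


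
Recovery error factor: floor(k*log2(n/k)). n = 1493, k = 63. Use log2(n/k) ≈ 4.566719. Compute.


log2(n/k) = log2(1493/63) ≈ 4.566719.
k*log2(n/k) ≈ 63*4.566719 = 287.703297.
floor(287.703297) = 287.

287


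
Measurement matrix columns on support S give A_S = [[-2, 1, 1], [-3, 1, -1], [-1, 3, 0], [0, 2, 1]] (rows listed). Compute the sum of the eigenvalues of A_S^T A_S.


Sum of eigenvalues of A_S^T A_S = trace(A_S^T A_S) = sum of squared column norms of A_S.
A_S^T A_S diagonal: [14, 15, 3].
trace = 14 + 15 + 3 = 32.

32


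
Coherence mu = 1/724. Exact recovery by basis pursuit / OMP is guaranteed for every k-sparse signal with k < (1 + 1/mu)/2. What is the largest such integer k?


1/mu = 724.
1 + 1/mu = 725.
(1 + 1/mu)/2 = 362.5 is not an integer, so k_max = floor(362.5) = 362.

362


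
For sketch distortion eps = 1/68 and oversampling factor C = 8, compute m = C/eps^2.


1/eps = 68.
(1/eps)^2 = 4624.
m = 8*4624 = 36992.

36992


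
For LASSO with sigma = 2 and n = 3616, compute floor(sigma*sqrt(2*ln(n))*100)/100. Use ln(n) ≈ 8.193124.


ln(3616) ≈ 8.193124.
2*ln(n) ≈ 16.386248.
sqrt(2*ln(n)) ≈ sqrt(16.386248) ≈ 4.047993.
lambda ≈ 2*4.047993 = 8.095986.
floor(lambda*100)/100 = 8.09.

8.09


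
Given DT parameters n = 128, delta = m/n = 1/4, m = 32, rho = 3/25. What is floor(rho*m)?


m = 1/4*128 = 32.
rho = 3/25.
rho*m = 3/25*32 = 3.84.
k = floor(3.84) = 3.

3


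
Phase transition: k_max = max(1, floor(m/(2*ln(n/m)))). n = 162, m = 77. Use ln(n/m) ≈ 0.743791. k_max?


n/m = 162/77.
ln(n/m) ≈ 0.743791.
2*ln(n/m) ≈ 1.487582.
m/(2*ln(n/m)) ≈ 77/1.487582 ≈ 51.7619.
floor = 51.
k_max = max(1, 51) = 51.

51


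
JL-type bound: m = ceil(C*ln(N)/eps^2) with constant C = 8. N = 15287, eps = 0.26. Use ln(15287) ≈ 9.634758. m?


ln(15287) ≈ 9.634758.
eps^2 = 0.26^2 = 0.0676.
C*ln(N)/eps^2 ≈ 8*9.634758/0.0676 ≈ 1140.208.
m = ceil(1140.208) = 1141.

1141


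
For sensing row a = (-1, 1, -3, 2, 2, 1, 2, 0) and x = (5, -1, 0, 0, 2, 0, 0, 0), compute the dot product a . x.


Non-zero terms: ['-1*5', '1*-1', '2*2']
Products: [-5, -1, 4]
y = sum = -2.

-2


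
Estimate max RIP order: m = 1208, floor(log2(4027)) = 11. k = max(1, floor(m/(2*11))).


floor(log2(4027)) = 11.
2*11 = 22.
m/(2*floor(log2(n))) = 1208/22 ≈ 54.9091.
floor = 54.
k = max(1, 54) = 54.

54


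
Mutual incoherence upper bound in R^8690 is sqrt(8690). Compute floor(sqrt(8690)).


93^2 = 8649 <= 8690 < 8836 = 94^2, so 93 <= sqrt(8690) < 94.
floor(sqrt(8690)) = 93.

93


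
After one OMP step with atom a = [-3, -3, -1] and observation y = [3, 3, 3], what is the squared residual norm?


a^T a = 19.
a^T y = -21.
coeff = -21/19 = -21/19.
||r||^2 = 72/19.

72/19


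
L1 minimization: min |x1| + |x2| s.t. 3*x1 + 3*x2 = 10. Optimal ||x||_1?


Axis intercepts:
  x1 = 10/3, x2 = 0: L1 = 10/3
  x1 = 0, x2 = 10/3: L1 = 10/3
x* = (10/3, 0)
||x*||_1 = 10/3.

10/3


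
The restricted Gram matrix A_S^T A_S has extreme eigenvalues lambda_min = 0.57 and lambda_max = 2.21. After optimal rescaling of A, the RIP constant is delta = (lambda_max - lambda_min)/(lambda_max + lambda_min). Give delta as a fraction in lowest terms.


lambda_max - lambda_min = 2.21 - 0.57 = 1.64.
lambda_max + lambda_min = 2.21 + 0.57 = 2.78.
delta = 1.64/2.78 = 164/278 = 82/139.

82/139


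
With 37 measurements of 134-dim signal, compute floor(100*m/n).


100*m/n = 100*37/134 ≈ 27.6119.
floor = 27.

27


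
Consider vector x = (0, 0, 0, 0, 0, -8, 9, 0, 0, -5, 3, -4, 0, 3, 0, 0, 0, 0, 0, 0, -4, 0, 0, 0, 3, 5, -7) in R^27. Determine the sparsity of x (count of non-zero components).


Non-zero positions: [5, 6, 9, 10, 11, 13, 20, 24, 25, 26].
Sparsity = 10.

10


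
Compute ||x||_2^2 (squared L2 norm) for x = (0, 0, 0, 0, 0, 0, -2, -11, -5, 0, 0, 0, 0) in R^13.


Non-zero entries: [(6, -2), (7, -11), (8, -5)]
Squares: [4, 121, 25]
||x||_2^2 = sum = 150.

150


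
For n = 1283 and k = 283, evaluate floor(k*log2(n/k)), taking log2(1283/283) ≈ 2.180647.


log2(n/k) = log2(1283/283) ≈ 2.180647.
k*log2(n/k) ≈ 283*2.180647 = 617.123101.
floor(617.123101) = 617.

617


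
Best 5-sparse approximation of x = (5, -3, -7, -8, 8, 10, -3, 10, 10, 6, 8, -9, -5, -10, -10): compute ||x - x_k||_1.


Sorted |x_i| descending: [10, 10, 10, 10, 10, 9, 8, 8, 8, 7, 6, 5, 5, 3, 3]
Keep top 5: [10, 10, 10, 10, 10]
Tail entries: [9, 8, 8, 8, 7, 6, 5, 5, 3, 3]
L1 error = sum of tail = 62.

62


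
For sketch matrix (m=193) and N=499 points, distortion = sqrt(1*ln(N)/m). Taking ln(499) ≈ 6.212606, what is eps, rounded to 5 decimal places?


ln(499) ≈ 6.212606.
1*ln(N)/m ≈ 1*6.212606/193 ≈ 0.03218967.
eps = sqrt(0.03218967) ≈ 0.1794148 ≈ 0.17941.

0.17941


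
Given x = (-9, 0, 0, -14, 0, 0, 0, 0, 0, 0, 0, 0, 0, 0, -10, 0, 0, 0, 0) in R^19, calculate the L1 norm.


Non-zero entries: [(0, -9), (3, -14), (14, -10)]
Absolute values: [9, 14, 10]
||x||_1 = sum = 33.

33


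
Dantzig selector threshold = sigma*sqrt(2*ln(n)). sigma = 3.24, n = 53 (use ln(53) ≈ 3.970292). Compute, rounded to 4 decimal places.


ln(53) ≈ 3.970292.
2*ln(n) ≈ 7.940584.
sqrt(2*ln(n)) ≈ sqrt(7.940584) ≈ 2.817904.
threshold ≈ 3.24*2.817904 = 9.13000896 ≈ 9.1300.

9.1300


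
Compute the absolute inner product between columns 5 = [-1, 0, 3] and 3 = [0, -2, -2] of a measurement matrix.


Inner product: -1*0 + 0*-2 + 3*-2
Products: [0, 0, -6]
Sum = -6.
|dot| = 6.

6


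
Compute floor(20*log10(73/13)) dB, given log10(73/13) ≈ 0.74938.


||x||/||e|| = 73/13.
log10(73/13) ≈ 0.74938.
20*log10(||x||/||e||) ≈ 20*0.74938 = 14.9876.
floor(14.9876) = 14.

14


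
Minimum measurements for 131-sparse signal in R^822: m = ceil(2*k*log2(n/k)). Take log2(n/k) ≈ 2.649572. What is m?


log2(n/k) = log2(822/131) ≈ 2.649572.
2*k*log2(n/k) ≈ 2*131*2.649572 = 694.187864.
m = ceil(694.187864) = 695.

695


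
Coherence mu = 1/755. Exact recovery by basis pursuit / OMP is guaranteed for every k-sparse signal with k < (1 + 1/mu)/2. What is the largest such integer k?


1/mu = 755.
1 + 1/mu = 756.
(1 + 1/mu)/2 = 378 is an integer and the inequality is strict, so k_max = 378 - 1 = 377.

377


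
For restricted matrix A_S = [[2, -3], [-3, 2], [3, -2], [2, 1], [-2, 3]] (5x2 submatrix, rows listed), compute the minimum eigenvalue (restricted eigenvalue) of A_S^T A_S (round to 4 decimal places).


A_S^T A_S = [[30, -22], [-22, 27]].
trace = 57.
det = 326.
disc = trace^2 - 4*det = 3249 - 4*326 = 1945.
sqrt(1945) ≈ 44.102154.
lam_min = (57 - sqrt(1945))/2 ≈ (57 - 44.102154)/2 = 6.448923 ≈ 6.4489.

6.4489


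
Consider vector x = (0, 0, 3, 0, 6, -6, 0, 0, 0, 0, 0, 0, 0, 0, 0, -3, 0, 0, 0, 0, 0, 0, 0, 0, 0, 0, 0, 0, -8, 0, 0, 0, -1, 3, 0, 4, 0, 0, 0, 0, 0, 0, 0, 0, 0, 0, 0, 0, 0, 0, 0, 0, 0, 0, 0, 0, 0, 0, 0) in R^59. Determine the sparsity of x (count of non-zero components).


Non-zero positions: [2, 4, 5, 15, 28, 32, 33, 35].
Sparsity = 8.

8


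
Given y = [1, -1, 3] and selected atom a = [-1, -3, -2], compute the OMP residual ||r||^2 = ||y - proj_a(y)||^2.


a^T a = 14.
a^T y = -4.
coeff = -4/14 = -2/7.
||r||^2 = 69/7.

69/7


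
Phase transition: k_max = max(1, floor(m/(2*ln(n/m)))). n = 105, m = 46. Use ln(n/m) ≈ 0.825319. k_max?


n/m = 105/46.
ln(n/m) ≈ 0.825319.
2*ln(n/m) ≈ 1.650638.
m/(2*ln(n/m)) ≈ 46/1.650638 ≈ 27.868.
floor = 27.
k_max = max(1, 27) = 27.

27


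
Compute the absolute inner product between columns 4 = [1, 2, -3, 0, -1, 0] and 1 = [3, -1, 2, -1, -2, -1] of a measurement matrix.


Inner product: 1*3 + 2*-1 + -3*2 + 0*-1 + -1*-2 + 0*-1
Products: [3, -2, -6, 0, 2, 0]
Sum = -3.
|dot| = 3.

3


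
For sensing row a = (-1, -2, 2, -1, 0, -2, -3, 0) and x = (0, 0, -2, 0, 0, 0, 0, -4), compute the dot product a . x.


Non-zero terms: ['2*-2', '0*-4']
Products: [-4, 0]
y = sum = -4.

-4


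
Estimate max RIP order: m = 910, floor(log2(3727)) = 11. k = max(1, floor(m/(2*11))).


floor(log2(3727)) = 11.
2*11 = 22.
m/(2*floor(log2(n))) = 910/22 ≈ 41.3636.
floor = 41.
k = max(1, 41) = 41.

41


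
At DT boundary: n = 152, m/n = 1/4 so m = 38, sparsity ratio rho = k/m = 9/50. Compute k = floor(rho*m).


m = 1/4*152 = 38.
rho = 9/50.
rho*m = 9/50*38 = 6.84.
k = floor(6.84) = 6.

6


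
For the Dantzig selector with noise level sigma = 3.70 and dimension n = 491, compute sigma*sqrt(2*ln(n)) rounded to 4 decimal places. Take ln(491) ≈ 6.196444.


ln(491) ≈ 6.196444.
2*ln(n) ≈ 12.392888.
sqrt(2*ln(n)) ≈ sqrt(12.392888) ≈ 3.520353.
threshold ≈ 3.70*3.520353 = 13.0253061 ≈ 13.0253.

13.0253


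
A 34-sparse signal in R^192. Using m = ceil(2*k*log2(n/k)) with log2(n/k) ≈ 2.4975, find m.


log2(n/k) = log2(192/34) ≈ 2.4975.
2*k*log2(n/k) ≈ 2*34*2.4975 = 169.83.
m = ceil(169.83) = 170.

170


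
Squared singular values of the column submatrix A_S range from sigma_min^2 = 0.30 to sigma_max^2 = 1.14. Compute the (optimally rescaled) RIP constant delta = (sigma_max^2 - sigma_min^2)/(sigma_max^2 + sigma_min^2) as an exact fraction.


lambda_max - lambda_min = 1.14 - 0.30 = 0.84.
lambda_max + lambda_min = 1.14 + 0.30 = 1.44.
delta = 0.84/1.44 = 84/144 = 7/12.

7/12


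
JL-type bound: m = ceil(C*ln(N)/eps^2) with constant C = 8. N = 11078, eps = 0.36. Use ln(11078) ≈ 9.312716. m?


ln(11078) ≈ 9.312716.
eps^2 = 0.36^2 = 0.1296.
C*ln(N)/eps^2 ≈ 8*9.312716/0.1296 ≈ 574.859.
m = ceil(574.859) = 575.

575


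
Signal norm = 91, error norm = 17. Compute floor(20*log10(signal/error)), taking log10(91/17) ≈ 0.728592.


||x||/||e|| = 91/17.
log10(91/17) ≈ 0.728592.
20*log10(||x||/||e||) ≈ 20*0.728592 = 14.57184.
floor(14.57184) = 14.

14


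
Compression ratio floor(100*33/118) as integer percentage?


100*m/n = 100*33/118 ≈ 27.9661.
floor = 27.

27


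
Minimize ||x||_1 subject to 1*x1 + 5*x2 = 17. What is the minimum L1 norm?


Axis intercepts:
  x1 = 17, x2 = 0: L1 = 17
  x1 = 0, x2 = 17/5: L1 = 17/5
x* = (0, 17/5)
||x*||_1 = 17/5.

17/5


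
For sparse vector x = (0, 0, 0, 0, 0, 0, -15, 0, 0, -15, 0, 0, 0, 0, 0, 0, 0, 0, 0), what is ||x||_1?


Non-zero entries: [(6, -15), (9, -15)]
Absolute values: [15, 15]
||x||_1 = sum = 30.

30


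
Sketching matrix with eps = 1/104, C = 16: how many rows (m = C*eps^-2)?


1/eps = 104.
(1/eps)^2 = 10816.
m = 16*10816 = 173056.

173056


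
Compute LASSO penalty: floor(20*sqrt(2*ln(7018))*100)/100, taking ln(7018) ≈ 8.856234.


ln(7018) ≈ 8.856234.
2*ln(n) ≈ 17.712468.
sqrt(2*ln(n)) ≈ sqrt(17.712468) ≈ 4.208618.
lambda ≈ 20*4.208618 = 84.17236.
floor(lambda*100)/100 = 84.17.

84.17


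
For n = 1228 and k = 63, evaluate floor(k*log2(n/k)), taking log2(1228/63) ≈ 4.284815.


log2(n/k) = log2(1228/63) ≈ 4.284815.
k*log2(n/k) ≈ 63*4.284815 = 269.943345.
floor(269.943345) = 269.

269


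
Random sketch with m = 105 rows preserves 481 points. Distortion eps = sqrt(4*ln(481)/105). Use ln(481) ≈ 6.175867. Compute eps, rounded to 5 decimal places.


ln(481) ≈ 6.175867.
4*ln(N)/m ≈ 4*6.175867/105 ≈ 0.23527112.
eps = sqrt(0.23527112) ≈ 0.4850475 ≈ 0.48505.

0.48505


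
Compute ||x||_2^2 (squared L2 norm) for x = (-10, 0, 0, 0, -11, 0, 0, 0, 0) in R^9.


Non-zero entries: [(0, -10), (4, -11)]
Squares: [100, 121]
||x||_2^2 = sum = 221.

221


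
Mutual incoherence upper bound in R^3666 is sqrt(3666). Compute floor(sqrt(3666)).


60^2 = 3600 <= 3666 < 3721 = 61^2, so 60 <= sqrt(3666) < 61.
floor(sqrt(3666)) = 60.

60


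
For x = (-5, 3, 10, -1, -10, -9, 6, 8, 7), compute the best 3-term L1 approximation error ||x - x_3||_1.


Sorted |x_i| descending: [10, 10, 9, 8, 7, 6, 5, 3, 1]
Keep top 3: [10, 10, 9]
Tail entries: [8, 7, 6, 5, 3, 1]
L1 error = sum of tail = 30.

30


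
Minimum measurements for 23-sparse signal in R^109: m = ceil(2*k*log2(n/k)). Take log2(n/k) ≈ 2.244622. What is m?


log2(n/k) = log2(109/23) ≈ 2.244622.
2*k*log2(n/k) ≈ 2*23*2.244622 = 103.252612.
m = ceil(103.252612) = 104.

104


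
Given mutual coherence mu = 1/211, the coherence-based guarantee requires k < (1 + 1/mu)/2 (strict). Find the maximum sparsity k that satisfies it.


1/mu = 211.
1 + 1/mu = 212.
(1 + 1/mu)/2 = 106 is an integer and the inequality is strict, so k_max = 106 - 1 = 105.

105


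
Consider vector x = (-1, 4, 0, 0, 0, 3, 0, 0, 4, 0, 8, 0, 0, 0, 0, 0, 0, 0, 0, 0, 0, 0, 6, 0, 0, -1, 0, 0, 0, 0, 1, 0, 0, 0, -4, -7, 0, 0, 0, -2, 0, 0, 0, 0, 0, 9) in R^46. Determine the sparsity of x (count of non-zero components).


Non-zero positions: [0, 1, 5, 8, 10, 22, 25, 30, 34, 35, 39, 45].
Sparsity = 12.

12


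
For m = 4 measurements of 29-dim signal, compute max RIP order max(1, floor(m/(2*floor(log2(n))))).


floor(log2(29)) = 4.
2*4 = 8.
m/(2*floor(log2(n))) = 4/8 ≈ 0.5.
floor = 0.
k = max(1, 0) = 1.

1


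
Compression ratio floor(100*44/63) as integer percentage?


100*m/n = 100*44/63 ≈ 69.8413.
floor = 69.

69


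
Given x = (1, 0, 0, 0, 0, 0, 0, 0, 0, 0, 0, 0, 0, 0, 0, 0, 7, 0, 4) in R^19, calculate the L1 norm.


Non-zero entries: [(0, 1), (16, 7), (18, 4)]
Absolute values: [1, 7, 4]
||x||_1 = sum = 12.

12
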